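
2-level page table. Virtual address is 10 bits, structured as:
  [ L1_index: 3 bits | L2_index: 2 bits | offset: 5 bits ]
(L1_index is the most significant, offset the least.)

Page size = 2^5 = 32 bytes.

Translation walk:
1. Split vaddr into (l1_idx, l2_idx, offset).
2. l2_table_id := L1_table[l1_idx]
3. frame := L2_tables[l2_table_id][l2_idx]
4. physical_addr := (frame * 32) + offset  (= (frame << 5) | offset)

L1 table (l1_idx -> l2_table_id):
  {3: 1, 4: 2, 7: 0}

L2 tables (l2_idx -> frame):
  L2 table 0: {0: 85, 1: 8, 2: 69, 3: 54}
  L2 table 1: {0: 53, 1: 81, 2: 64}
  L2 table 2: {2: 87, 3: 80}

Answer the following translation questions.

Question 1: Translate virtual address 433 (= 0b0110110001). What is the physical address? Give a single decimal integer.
Answer: 2609

Derivation:
vaddr = 433 = 0b0110110001
Split: l1_idx=3, l2_idx=1, offset=17
L1[3] = 1
L2[1][1] = 81
paddr = 81 * 32 + 17 = 2609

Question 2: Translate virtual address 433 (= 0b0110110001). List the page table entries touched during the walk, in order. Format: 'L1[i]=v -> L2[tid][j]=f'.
vaddr = 433 = 0b0110110001
Split: l1_idx=3, l2_idx=1, offset=17

Answer: L1[3]=1 -> L2[1][1]=81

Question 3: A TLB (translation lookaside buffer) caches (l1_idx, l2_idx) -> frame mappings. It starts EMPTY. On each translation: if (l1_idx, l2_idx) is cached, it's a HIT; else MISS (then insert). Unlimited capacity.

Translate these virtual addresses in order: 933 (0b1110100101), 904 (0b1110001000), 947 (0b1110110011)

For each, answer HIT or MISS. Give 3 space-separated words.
Answer: MISS MISS HIT

Derivation:
vaddr=933: (7,1) not in TLB -> MISS, insert
vaddr=904: (7,0) not in TLB -> MISS, insert
vaddr=947: (7,1) in TLB -> HIT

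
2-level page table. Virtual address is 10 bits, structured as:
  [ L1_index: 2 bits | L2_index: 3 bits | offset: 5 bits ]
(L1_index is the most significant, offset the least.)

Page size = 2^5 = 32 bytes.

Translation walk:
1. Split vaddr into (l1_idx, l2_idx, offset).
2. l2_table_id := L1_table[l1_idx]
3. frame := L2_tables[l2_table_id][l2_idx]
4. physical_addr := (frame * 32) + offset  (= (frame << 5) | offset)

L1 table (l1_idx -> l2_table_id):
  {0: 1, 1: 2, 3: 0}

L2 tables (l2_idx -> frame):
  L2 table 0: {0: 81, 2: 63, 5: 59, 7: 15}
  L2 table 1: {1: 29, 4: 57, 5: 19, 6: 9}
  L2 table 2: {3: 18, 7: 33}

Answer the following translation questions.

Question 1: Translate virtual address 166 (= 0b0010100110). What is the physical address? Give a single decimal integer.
vaddr = 166 = 0b0010100110
Split: l1_idx=0, l2_idx=5, offset=6
L1[0] = 1
L2[1][5] = 19
paddr = 19 * 32 + 6 = 614

Answer: 614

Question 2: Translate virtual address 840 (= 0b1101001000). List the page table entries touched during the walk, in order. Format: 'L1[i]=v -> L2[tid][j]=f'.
vaddr = 840 = 0b1101001000
Split: l1_idx=3, l2_idx=2, offset=8

Answer: L1[3]=0 -> L2[0][2]=63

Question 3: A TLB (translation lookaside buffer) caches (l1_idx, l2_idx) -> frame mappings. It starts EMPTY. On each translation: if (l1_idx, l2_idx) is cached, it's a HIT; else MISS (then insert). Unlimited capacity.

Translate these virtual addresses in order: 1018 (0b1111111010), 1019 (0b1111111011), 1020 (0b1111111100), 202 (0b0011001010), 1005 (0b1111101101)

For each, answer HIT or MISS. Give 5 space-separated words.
Answer: MISS HIT HIT MISS HIT

Derivation:
vaddr=1018: (3,7) not in TLB -> MISS, insert
vaddr=1019: (3,7) in TLB -> HIT
vaddr=1020: (3,7) in TLB -> HIT
vaddr=202: (0,6) not in TLB -> MISS, insert
vaddr=1005: (3,7) in TLB -> HIT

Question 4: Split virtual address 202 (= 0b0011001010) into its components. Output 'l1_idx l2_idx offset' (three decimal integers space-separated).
vaddr = 202 = 0b0011001010
  top 2 bits -> l1_idx = 0
  next 3 bits -> l2_idx = 6
  bottom 5 bits -> offset = 10

Answer: 0 6 10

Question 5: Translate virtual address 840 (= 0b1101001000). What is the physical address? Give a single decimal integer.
Answer: 2024

Derivation:
vaddr = 840 = 0b1101001000
Split: l1_idx=3, l2_idx=2, offset=8
L1[3] = 0
L2[0][2] = 63
paddr = 63 * 32 + 8 = 2024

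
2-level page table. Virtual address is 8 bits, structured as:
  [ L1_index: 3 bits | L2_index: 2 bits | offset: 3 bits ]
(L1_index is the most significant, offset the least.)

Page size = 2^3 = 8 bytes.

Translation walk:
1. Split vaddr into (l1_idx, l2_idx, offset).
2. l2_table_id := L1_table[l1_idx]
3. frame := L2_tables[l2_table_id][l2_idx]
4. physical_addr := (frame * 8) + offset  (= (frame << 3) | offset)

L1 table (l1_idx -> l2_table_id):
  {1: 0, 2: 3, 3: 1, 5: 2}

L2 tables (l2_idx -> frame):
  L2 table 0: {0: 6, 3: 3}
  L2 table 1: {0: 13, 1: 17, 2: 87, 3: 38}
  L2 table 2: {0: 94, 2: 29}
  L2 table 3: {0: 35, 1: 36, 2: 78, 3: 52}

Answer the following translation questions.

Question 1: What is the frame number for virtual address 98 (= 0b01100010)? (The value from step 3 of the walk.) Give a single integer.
vaddr = 98: l1_idx=3, l2_idx=0
L1[3] = 1; L2[1][0] = 13

Answer: 13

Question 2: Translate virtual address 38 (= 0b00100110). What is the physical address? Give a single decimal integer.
Answer: 54

Derivation:
vaddr = 38 = 0b00100110
Split: l1_idx=1, l2_idx=0, offset=6
L1[1] = 0
L2[0][0] = 6
paddr = 6 * 8 + 6 = 54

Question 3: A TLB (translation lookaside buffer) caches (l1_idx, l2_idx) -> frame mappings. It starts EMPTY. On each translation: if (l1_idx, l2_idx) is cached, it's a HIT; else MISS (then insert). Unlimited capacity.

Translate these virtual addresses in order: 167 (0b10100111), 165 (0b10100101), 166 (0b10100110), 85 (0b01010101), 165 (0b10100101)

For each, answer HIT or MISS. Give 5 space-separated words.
vaddr=167: (5,0) not in TLB -> MISS, insert
vaddr=165: (5,0) in TLB -> HIT
vaddr=166: (5,0) in TLB -> HIT
vaddr=85: (2,2) not in TLB -> MISS, insert
vaddr=165: (5,0) in TLB -> HIT

Answer: MISS HIT HIT MISS HIT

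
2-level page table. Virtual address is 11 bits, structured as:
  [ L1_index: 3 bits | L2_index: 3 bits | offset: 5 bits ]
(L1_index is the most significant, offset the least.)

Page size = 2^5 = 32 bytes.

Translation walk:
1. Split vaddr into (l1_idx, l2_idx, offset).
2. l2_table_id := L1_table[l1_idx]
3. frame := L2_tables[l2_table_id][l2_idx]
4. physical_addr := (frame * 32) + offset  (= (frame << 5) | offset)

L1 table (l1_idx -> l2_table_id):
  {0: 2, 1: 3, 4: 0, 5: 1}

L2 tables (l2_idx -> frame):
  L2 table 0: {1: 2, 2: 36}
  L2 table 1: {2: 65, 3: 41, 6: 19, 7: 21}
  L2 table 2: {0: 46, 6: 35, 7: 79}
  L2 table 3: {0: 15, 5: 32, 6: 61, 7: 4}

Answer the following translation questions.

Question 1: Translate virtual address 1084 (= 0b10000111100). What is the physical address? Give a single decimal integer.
Answer: 92

Derivation:
vaddr = 1084 = 0b10000111100
Split: l1_idx=4, l2_idx=1, offset=28
L1[4] = 0
L2[0][1] = 2
paddr = 2 * 32 + 28 = 92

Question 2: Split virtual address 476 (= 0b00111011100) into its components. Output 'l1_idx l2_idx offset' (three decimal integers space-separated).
vaddr = 476 = 0b00111011100
  top 3 bits -> l1_idx = 1
  next 3 bits -> l2_idx = 6
  bottom 5 bits -> offset = 28

Answer: 1 6 28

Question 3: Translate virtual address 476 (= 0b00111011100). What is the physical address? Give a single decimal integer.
Answer: 1980

Derivation:
vaddr = 476 = 0b00111011100
Split: l1_idx=1, l2_idx=6, offset=28
L1[1] = 3
L2[3][6] = 61
paddr = 61 * 32 + 28 = 1980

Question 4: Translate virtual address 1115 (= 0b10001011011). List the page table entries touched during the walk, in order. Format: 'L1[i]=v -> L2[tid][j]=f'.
vaddr = 1115 = 0b10001011011
Split: l1_idx=4, l2_idx=2, offset=27

Answer: L1[4]=0 -> L2[0][2]=36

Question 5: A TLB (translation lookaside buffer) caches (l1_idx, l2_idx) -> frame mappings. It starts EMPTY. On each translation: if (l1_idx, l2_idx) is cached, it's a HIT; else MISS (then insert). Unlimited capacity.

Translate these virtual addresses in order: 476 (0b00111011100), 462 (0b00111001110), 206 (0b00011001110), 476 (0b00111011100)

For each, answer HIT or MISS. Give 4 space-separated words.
Answer: MISS HIT MISS HIT

Derivation:
vaddr=476: (1,6) not in TLB -> MISS, insert
vaddr=462: (1,6) in TLB -> HIT
vaddr=206: (0,6) not in TLB -> MISS, insert
vaddr=476: (1,6) in TLB -> HIT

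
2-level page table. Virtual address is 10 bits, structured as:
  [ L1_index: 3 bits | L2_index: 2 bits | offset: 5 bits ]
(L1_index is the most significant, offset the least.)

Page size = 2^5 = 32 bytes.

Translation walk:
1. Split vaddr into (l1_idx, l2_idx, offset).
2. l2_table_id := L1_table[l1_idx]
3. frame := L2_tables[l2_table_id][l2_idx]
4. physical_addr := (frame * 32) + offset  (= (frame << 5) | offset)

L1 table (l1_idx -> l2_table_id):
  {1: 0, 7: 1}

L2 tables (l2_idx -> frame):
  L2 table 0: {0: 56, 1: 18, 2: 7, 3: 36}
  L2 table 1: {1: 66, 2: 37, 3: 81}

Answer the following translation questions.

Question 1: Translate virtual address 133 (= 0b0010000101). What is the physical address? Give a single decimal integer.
Answer: 1797

Derivation:
vaddr = 133 = 0b0010000101
Split: l1_idx=1, l2_idx=0, offset=5
L1[1] = 0
L2[0][0] = 56
paddr = 56 * 32 + 5 = 1797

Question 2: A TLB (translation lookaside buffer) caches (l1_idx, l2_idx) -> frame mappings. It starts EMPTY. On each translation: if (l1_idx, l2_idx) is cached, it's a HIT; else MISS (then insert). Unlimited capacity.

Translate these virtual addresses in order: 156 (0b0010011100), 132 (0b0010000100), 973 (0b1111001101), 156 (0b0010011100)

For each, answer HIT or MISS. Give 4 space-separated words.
vaddr=156: (1,0) not in TLB -> MISS, insert
vaddr=132: (1,0) in TLB -> HIT
vaddr=973: (7,2) not in TLB -> MISS, insert
vaddr=156: (1,0) in TLB -> HIT

Answer: MISS HIT MISS HIT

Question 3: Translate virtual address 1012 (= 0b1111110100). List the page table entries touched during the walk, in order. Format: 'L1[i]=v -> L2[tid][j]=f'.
vaddr = 1012 = 0b1111110100
Split: l1_idx=7, l2_idx=3, offset=20

Answer: L1[7]=1 -> L2[1][3]=81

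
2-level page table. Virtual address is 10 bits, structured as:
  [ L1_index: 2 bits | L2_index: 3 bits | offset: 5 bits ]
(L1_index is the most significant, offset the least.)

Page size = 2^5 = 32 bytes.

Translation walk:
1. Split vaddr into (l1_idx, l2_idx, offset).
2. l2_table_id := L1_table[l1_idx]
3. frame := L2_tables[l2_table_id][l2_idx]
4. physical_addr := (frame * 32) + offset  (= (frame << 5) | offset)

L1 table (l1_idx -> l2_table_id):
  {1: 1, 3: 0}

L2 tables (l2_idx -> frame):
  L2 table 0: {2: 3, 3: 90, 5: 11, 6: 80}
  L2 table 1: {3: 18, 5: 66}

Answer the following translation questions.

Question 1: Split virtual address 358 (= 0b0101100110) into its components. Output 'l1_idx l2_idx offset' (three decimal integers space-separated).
Answer: 1 3 6

Derivation:
vaddr = 358 = 0b0101100110
  top 2 bits -> l1_idx = 1
  next 3 bits -> l2_idx = 3
  bottom 5 bits -> offset = 6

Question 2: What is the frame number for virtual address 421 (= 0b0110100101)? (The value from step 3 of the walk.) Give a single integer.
vaddr = 421: l1_idx=1, l2_idx=5
L1[1] = 1; L2[1][5] = 66

Answer: 66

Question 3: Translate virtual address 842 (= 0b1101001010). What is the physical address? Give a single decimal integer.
Answer: 106

Derivation:
vaddr = 842 = 0b1101001010
Split: l1_idx=3, l2_idx=2, offset=10
L1[3] = 0
L2[0][2] = 3
paddr = 3 * 32 + 10 = 106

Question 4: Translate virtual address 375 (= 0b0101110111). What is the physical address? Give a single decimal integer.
Answer: 599

Derivation:
vaddr = 375 = 0b0101110111
Split: l1_idx=1, l2_idx=3, offset=23
L1[1] = 1
L2[1][3] = 18
paddr = 18 * 32 + 23 = 599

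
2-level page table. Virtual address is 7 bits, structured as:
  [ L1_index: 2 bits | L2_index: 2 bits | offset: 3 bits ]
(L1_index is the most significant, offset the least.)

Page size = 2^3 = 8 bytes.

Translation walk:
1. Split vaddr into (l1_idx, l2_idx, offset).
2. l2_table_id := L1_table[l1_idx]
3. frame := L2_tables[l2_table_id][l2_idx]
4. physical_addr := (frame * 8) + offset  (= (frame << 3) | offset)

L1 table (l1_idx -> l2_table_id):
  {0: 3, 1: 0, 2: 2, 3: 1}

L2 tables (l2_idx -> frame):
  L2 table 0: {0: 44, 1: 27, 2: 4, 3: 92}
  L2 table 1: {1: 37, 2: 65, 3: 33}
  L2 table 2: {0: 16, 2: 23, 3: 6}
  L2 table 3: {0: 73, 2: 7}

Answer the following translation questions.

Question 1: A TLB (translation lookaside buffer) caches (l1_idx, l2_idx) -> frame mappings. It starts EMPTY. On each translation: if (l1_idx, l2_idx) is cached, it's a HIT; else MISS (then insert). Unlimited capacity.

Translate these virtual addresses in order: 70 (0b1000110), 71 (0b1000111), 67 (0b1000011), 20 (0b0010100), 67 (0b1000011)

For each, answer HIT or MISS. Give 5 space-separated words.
Answer: MISS HIT HIT MISS HIT

Derivation:
vaddr=70: (2,0) not in TLB -> MISS, insert
vaddr=71: (2,0) in TLB -> HIT
vaddr=67: (2,0) in TLB -> HIT
vaddr=20: (0,2) not in TLB -> MISS, insert
vaddr=67: (2,0) in TLB -> HIT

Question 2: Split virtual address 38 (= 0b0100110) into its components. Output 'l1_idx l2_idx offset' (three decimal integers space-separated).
vaddr = 38 = 0b0100110
  top 2 bits -> l1_idx = 1
  next 2 bits -> l2_idx = 0
  bottom 3 bits -> offset = 6

Answer: 1 0 6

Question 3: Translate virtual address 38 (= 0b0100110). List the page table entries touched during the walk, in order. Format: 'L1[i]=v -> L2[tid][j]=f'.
Answer: L1[1]=0 -> L2[0][0]=44

Derivation:
vaddr = 38 = 0b0100110
Split: l1_idx=1, l2_idx=0, offset=6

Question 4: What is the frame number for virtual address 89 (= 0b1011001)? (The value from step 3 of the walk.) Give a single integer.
vaddr = 89: l1_idx=2, l2_idx=3
L1[2] = 2; L2[2][3] = 6

Answer: 6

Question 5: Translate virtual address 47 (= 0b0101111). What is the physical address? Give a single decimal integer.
Answer: 223

Derivation:
vaddr = 47 = 0b0101111
Split: l1_idx=1, l2_idx=1, offset=7
L1[1] = 0
L2[0][1] = 27
paddr = 27 * 8 + 7 = 223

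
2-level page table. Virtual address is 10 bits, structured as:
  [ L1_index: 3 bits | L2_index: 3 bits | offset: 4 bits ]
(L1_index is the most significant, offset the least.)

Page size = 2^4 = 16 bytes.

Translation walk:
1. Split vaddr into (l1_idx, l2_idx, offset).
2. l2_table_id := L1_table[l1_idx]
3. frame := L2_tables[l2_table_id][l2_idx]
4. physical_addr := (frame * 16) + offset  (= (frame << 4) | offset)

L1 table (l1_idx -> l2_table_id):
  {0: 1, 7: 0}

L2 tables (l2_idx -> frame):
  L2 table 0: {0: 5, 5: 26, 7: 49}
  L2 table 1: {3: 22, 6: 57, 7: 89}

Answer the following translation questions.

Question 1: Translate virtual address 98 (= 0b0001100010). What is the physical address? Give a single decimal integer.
Answer: 914

Derivation:
vaddr = 98 = 0b0001100010
Split: l1_idx=0, l2_idx=6, offset=2
L1[0] = 1
L2[1][6] = 57
paddr = 57 * 16 + 2 = 914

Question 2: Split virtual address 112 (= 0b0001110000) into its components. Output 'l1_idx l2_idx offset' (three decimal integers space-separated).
Answer: 0 7 0

Derivation:
vaddr = 112 = 0b0001110000
  top 3 bits -> l1_idx = 0
  next 3 bits -> l2_idx = 7
  bottom 4 bits -> offset = 0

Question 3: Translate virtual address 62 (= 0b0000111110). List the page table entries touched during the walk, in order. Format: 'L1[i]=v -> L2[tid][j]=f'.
vaddr = 62 = 0b0000111110
Split: l1_idx=0, l2_idx=3, offset=14

Answer: L1[0]=1 -> L2[1][3]=22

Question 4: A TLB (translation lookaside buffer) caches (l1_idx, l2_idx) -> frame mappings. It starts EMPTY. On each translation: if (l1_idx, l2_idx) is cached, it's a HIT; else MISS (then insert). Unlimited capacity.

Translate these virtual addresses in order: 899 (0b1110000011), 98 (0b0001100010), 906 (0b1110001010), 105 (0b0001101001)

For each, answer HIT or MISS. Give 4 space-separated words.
Answer: MISS MISS HIT HIT

Derivation:
vaddr=899: (7,0) not in TLB -> MISS, insert
vaddr=98: (0,6) not in TLB -> MISS, insert
vaddr=906: (7,0) in TLB -> HIT
vaddr=105: (0,6) in TLB -> HIT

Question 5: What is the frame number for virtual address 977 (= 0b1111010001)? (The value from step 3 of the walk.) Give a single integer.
vaddr = 977: l1_idx=7, l2_idx=5
L1[7] = 0; L2[0][5] = 26

Answer: 26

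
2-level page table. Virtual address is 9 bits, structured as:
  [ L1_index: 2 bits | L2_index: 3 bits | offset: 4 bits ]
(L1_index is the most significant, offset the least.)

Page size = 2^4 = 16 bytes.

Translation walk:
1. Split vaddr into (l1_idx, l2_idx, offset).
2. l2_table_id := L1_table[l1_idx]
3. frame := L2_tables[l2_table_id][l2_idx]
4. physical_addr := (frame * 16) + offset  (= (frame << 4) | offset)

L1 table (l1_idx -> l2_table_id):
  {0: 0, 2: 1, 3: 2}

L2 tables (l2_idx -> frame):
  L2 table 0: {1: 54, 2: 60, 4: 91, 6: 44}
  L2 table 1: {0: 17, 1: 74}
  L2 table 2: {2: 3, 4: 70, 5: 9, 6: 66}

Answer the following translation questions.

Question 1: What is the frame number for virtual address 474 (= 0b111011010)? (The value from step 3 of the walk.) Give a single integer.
Answer: 9

Derivation:
vaddr = 474: l1_idx=3, l2_idx=5
L1[3] = 2; L2[2][5] = 9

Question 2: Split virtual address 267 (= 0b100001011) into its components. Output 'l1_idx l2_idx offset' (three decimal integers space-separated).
Answer: 2 0 11

Derivation:
vaddr = 267 = 0b100001011
  top 2 bits -> l1_idx = 2
  next 3 bits -> l2_idx = 0
  bottom 4 bits -> offset = 11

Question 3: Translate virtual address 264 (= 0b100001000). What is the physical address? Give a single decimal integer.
Answer: 280

Derivation:
vaddr = 264 = 0b100001000
Split: l1_idx=2, l2_idx=0, offset=8
L1[2] = 1
L2[1][0] = 17
paddr = 17 * 16 + 8 = 280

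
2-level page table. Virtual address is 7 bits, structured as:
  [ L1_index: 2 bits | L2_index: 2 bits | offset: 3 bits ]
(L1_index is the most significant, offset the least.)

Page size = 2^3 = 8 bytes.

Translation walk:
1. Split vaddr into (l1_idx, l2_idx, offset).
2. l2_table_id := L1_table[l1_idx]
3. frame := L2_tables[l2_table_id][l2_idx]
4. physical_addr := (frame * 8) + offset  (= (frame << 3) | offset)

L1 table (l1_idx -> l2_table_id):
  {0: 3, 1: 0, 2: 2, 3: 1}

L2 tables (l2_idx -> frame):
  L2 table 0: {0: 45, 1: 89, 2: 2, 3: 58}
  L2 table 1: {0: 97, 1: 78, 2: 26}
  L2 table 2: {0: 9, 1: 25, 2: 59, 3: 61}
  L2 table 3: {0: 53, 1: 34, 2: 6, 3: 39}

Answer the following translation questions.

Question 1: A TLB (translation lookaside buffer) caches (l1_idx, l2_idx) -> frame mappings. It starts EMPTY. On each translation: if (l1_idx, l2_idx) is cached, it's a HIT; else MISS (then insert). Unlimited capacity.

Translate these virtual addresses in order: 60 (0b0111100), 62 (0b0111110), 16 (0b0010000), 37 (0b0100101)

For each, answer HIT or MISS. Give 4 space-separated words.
vaddr=60: (1,3) not in TLB -> MISS, insert
vaddr=62: (1,3) in TLB -> HIT
vaddr=16: (0,2) not in TLB -> MISS, insert
vaddr=37: (1,0) not in TLB -> MISS, insert

Answer: MISS HIT MISS MISS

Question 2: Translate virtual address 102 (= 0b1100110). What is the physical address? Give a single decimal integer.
vaddr = 102 = 0b1100110
Split: l1_idx=3, l2_idx=0, offset=6
L1[3] = 1
L2[1][0] = 97
paddr = 97 * 8 + 6 = 782

Answer: 782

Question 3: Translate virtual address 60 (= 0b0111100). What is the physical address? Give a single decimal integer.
Answer: 468

Derivation:
vaddr = 60 = 0b0111100
Split: l1_idx=1, l2_idx=3, offset=4
L1[1] = 0
L2[0][3] = 58
paddr = 58 * 8 + 4 = 468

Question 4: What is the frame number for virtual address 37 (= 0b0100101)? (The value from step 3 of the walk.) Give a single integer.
vaddr = 37: l1_idx=1, l2_idx=0
L1[1] = 0; L2[0][0] = 45

Answer: 45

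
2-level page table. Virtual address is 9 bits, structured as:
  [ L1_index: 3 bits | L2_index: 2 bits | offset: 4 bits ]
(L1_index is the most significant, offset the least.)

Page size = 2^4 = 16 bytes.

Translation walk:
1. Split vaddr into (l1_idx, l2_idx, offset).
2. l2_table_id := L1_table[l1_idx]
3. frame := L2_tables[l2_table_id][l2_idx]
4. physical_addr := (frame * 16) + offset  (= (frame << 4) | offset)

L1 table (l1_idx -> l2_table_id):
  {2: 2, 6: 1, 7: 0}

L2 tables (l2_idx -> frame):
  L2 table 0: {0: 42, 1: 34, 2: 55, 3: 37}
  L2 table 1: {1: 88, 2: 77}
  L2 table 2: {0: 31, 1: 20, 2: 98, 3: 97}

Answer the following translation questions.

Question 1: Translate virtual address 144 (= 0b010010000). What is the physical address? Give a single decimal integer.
Answer: 320

Derivation:
vaddr = 144 = 0b010010000
Split: l1_idx=2, l2_idx=1, offset=0
L1[2] = 2
L2[2][1] = 20
paddr = 20 * 16 + 0 = 320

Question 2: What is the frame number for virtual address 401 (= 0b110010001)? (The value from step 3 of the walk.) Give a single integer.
Answer: 88

Derivation:
vaddr = 401: l1_idx=6, l2_idx=1
L1[6] = 1; L2[1][1] = 88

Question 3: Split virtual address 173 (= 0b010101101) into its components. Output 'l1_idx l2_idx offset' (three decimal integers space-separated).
vaddr = 173 = 0b010101101
  top 3 bits -> l1_idx = 2
  next 2 bits -> l2_idx = 2
  bottom 4 bits -> offset = 13

Answer: 2 2 13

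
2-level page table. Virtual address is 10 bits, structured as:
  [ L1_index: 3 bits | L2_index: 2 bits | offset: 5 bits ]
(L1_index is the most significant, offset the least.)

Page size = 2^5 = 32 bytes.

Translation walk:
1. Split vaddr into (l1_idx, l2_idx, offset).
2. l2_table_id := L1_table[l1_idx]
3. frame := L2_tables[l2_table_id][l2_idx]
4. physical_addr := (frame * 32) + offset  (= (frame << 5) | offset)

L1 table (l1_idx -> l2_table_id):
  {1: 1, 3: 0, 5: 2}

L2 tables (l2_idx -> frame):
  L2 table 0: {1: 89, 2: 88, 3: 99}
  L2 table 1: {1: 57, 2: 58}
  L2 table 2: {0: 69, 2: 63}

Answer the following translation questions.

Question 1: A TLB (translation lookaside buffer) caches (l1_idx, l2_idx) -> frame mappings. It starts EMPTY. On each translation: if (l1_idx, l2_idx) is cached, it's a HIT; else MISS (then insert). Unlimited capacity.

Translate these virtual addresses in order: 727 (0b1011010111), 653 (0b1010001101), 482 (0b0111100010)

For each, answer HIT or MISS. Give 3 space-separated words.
Answer: MISS MISS MISS

Derivation:
vaddr=727: (5,2) not in TLB -> MISS, insert
vaddr=653: (5,0) not in TLB -> MISS, insert
vaddr=482: (3,3) not in TLB -> MISS, insert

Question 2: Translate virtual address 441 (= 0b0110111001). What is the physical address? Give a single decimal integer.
Answer: 2873

Derivation:
vaddr = 441 = 0b0110111001
Split: l1_idx=3, l2_idx=1, offset=25
L1[3] = 0
L2[0][1] = 89
paddr = 89 * 32 + 25 = 2873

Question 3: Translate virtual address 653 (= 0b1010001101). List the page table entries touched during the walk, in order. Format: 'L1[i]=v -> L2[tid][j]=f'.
vaddr = 653 = 0b1010001101
Split: l1_idx=5, l2_idx=0, offset=13

Answer: L1[5]=2 -> L2[2][0]=69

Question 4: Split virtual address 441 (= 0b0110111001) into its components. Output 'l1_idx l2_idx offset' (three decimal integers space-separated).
Answer: 3 1 25

Derivation:
vaddr = 441 = 0b0110111001
  top 3 bits -> l1_idx = 3
  next 2 bits -> l2_idx = 1
  bottom 5 bits -> offset = 25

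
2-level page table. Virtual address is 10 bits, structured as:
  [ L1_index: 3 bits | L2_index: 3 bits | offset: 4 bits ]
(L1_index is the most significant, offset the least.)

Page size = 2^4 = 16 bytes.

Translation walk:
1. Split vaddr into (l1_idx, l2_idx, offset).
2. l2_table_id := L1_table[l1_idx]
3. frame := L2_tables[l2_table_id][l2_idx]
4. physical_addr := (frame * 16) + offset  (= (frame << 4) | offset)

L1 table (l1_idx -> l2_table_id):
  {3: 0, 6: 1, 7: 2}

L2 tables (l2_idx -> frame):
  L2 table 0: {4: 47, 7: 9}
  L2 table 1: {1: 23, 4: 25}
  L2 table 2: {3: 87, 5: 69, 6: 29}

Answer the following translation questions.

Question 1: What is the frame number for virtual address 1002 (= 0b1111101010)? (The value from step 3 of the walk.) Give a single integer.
vaddr = 1002: l1_idx=7, l2_idx=6
L1[7] = 2; L2[2][6] = 29

Answer: 29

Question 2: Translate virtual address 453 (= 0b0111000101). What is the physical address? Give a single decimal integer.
vaddr = 453 = 0b0111000101
Split: l1_idx=3, l2_idx=4, offset=5
L1[3] = 0
L2[0][4] = 47
paddr = 47 * 16 + 5 = 757

Answer: 757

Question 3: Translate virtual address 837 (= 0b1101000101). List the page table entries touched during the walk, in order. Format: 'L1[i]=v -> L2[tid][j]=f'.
Answer: L1[6]=1 -> L2[1][4]=25

Derivation:
vaddr = 837 = 0b1101000101
Split: l1_idx=6, l2_idx=4, offset=5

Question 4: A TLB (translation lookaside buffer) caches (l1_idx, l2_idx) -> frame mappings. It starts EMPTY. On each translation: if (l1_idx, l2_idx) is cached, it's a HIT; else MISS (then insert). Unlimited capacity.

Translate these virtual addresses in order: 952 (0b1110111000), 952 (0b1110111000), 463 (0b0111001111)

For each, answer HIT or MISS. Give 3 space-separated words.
Answer: MISS HIT MISS

Derivation:
vaddr=952: (7,3) not in TLB -> MISS, insert
vaddr=952: (7,3) in TLB -> HIT
vaddr=463: (3,4) not in TLB -> MISS, insert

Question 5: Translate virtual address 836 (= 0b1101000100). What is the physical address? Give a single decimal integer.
Answer: 404

Derivation:
vaddr = 836 = 0b1101000100
Split: l1_idx=6, l2_idx=4, offset=4
L1[6] = 1
L2[1][4] = 25
paddr = 25 * 16 + 4 = 404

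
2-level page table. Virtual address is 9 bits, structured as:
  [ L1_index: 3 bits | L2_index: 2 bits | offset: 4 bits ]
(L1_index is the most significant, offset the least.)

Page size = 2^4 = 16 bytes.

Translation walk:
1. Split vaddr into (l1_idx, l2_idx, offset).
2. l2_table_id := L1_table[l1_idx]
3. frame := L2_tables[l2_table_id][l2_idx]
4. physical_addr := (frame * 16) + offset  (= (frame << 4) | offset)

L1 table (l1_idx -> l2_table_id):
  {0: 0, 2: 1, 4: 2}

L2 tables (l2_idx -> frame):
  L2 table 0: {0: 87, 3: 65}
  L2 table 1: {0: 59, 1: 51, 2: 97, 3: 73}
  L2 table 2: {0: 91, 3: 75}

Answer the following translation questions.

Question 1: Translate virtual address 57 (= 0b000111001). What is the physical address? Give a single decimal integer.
vaddr = 57 = 0b000111001
Split: l1_idx=0, l2_idx=3, offset=9
L1[0] = 0
L2[0][3] = 65
paddr = 65 * 16 + 9 = 1049

Answer: 1049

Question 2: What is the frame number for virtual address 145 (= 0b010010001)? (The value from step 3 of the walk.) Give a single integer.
vaddr = 145: l1_idx=2, l2_idx=1
L1[2] = 1; L2[1][1] = 51

Answer: 51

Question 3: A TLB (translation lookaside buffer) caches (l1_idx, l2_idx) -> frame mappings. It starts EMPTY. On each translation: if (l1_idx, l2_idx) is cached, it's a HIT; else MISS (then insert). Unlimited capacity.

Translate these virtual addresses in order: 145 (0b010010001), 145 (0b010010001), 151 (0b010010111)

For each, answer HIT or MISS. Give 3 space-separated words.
Answer: MISS HIT HIT

Derivation:
vaddr=145: (2,1) not in TLB -> MISS, insert
vaddr=145: (2,1) in TLB -> HIT
vaddr=151: (2,1) in TLB -> HIT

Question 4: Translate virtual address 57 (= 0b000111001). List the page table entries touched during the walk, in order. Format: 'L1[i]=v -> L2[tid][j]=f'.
Answer: L1[0]=0 -> L2[0][3]=65

Derivation:
vaddr = 57 = 0b000111001
Split: l1_idx=0, l2_idx=3, offset=9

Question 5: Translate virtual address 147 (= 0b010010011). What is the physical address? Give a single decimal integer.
vaddr = 147 = 0b010010011
Split: l1_idx=2, l2_idx=1, offset=3
L1[2] = 1
L2[1][1] = 51
paddr = 51 * 16 + 3 = 819

Answer: 819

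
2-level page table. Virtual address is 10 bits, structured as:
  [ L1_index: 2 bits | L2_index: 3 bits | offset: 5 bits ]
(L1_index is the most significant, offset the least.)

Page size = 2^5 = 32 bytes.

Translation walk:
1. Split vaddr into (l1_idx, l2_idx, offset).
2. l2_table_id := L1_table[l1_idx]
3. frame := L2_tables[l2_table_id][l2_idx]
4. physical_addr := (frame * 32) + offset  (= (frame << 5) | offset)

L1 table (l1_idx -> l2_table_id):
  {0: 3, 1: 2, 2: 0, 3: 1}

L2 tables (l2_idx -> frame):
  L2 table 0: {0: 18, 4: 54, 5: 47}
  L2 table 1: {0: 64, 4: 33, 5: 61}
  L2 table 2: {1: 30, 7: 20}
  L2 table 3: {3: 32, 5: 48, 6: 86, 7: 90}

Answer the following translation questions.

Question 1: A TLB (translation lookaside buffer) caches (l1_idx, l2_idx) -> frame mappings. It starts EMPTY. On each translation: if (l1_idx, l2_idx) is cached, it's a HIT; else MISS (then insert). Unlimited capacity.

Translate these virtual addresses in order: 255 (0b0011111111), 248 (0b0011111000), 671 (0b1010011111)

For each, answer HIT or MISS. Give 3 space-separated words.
Answer: MISS HIT MISS

Derivation:
vaddr=255: (0,7) not in TLB -> MISS, insert
vaddr=248: (0,7) in TLB -> HIT
vaddr=671: (2,4) not in TLB -> MISS, insert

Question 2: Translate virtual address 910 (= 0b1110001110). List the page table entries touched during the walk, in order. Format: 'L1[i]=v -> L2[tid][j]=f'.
vaddr = 910 = 0b1110001110
Split: l1_idx=3, l2_idx=4, offset=14

Answer: L1[3]=1 -> L2[1][4]=33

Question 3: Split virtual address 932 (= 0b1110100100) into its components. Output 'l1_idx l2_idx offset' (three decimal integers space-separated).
Answer: 3 5 4

Derivation:
vaddr = 932 = 0b1110100100
  top 2 bits -> l1_idx = 3
  next 3 bits -> l2_idx = 5
  bottom 5 bits -> offset = 4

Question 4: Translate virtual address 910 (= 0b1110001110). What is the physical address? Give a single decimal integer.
Answer: 1070

Derivation:
vaddr = 910 = 0b1110001110
Split: l1_idx=3, l2_idx=4, offset=14
L1[3] = 1
L2[1][4] = 33
paddr = 33 * 32 + 14 = 1070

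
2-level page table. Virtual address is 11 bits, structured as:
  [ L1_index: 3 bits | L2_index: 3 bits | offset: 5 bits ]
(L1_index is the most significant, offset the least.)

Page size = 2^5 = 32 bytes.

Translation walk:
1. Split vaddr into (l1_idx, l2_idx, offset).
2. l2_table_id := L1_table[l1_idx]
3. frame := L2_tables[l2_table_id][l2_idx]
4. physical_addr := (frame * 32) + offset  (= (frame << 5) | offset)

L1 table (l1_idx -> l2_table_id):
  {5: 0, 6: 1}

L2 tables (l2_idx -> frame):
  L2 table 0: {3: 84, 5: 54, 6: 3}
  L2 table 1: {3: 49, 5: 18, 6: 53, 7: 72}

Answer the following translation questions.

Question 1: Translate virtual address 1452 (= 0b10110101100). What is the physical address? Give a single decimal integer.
vaddr = 1452 = 0b10110101100
Split: l1_idx=5, l2_idx=5, offset=12
L1[5] = 0
L2[0][5] = 54
paddr = 54 * 32 + 12 = 1740

Answer: 1740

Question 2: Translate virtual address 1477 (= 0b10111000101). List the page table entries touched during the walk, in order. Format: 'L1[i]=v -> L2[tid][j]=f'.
vaddr = 1477 = 0b10111000101
Split: l1_idx=5, l2_idx=6, offset=5

Answer: L1[5]=0 -> L2[0][6]=3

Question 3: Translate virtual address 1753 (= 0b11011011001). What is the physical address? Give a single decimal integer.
Answer: 1721

Derivation:
vaddr = 1753 = 0b11011011001
Split: l1_idx=6, l2_idx=6, offset=25
L1[6] = 1
L2[1][6] = 53
paddr = 53 * 32 + 25 = 1721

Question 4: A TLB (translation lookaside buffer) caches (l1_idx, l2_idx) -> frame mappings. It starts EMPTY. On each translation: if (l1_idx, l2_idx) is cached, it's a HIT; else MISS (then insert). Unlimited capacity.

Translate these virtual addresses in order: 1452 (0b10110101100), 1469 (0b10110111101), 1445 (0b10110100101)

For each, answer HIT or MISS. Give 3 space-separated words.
Answer: MISS HIT HIT

Derivation:
vaddr=1452: (5,5) not in TLB -> MISS, insert
vaddr=1469: (5,5) in TLB -> HIT
vaddr=1445: (5,5) in TLB -> HIT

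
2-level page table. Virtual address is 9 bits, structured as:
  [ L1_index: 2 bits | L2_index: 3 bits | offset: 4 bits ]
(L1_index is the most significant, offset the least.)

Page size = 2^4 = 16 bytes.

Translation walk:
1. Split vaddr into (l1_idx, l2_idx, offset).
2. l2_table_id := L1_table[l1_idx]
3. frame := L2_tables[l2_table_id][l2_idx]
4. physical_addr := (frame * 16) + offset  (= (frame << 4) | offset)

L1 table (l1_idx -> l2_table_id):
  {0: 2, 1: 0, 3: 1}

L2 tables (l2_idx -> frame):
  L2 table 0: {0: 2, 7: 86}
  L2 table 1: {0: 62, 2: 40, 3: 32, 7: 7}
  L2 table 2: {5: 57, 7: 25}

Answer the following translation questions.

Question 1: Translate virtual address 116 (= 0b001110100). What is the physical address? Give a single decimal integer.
Answer: 404

Derivation:
vaddr = 116 = 0b001110100
Split: l1_idx=0, l2_idx=7, offset=4
L1[0] = 2
L2[2][7] = 25
paddr = 25 * 16 + 4 = 404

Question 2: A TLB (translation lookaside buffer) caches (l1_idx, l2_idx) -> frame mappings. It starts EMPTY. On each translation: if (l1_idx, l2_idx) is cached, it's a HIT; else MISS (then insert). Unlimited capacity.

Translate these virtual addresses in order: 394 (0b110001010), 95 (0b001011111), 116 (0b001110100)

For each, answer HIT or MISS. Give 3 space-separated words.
vaddr=394: (3,0) not in TLB -> MISS, insert
vaddr=95: (0,5) not in TLB -> MISS, insert
vaddr=116: (0,7) not in TLB -> MISS, insert

Answer: MISS MISS MISS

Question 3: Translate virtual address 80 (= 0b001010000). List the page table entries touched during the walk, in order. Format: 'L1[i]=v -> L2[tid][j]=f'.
vaddr = 80 = 0b001010000
Split: l1_idx=0, l2_idx=5, offset=0

Answer: L1[0]=2 -> L2[2][5]=57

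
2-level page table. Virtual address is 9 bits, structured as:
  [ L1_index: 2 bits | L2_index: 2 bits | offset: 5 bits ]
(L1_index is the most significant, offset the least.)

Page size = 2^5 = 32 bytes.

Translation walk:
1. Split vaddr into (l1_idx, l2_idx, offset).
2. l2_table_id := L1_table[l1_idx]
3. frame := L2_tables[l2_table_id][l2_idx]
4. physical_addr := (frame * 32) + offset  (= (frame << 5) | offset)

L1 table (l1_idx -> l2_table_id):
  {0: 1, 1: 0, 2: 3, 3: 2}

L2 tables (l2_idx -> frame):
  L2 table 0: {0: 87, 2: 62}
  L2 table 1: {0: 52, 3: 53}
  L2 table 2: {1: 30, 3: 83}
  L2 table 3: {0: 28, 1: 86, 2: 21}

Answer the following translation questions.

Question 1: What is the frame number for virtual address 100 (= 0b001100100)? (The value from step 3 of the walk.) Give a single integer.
vaddr = 100: l1_idx=0, l2_idx=3
L1[0] = 1; L2[1][3] = 53

Answer: 53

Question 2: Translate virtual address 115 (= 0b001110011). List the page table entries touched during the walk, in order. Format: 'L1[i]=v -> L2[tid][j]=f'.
vaddr = 115 = 0b001110011
Split: l1_idx=0, l2_idx=3, offset=19

Answer: L1[0]=1 -> L2[1][3]=53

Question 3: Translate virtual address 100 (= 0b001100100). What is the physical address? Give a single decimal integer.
vaddr = 100 = 0b001100100
Split: l1_idx=0, l2_idx=3, offset=4
L1[0] = 1
L2[1][3] = 53
paddr = 53 * 32 + 4 = 1700

Answer: 1700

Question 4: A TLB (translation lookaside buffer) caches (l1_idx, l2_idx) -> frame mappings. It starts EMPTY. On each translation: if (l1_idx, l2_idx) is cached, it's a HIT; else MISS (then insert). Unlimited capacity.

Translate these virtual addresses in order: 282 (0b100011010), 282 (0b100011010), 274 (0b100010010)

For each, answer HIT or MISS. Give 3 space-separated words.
Answer: MISS HIT HIT

Derivation:
vaddr=282: (2,0) not in TLB -> MISS, insert
vaddr=282: (2,0) in TLB -> HIT
vaddr=274: (2,0) in TLB -> HIT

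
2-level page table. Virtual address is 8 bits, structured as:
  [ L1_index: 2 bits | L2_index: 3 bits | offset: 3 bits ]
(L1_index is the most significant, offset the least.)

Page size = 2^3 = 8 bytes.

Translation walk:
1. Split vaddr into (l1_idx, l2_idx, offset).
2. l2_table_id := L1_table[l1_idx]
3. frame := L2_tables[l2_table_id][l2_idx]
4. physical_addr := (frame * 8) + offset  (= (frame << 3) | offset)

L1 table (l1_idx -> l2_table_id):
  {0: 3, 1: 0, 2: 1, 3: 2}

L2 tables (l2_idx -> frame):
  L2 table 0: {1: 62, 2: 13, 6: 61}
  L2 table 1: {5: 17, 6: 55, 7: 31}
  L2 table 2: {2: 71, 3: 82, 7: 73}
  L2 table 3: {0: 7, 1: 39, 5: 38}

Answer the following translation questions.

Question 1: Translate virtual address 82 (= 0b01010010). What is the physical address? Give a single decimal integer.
vaddr = 82 = 0b01010010
Split: l1_idx=1, l2_idx=2, offset=2
L1[1] = 0
L2[0][2] = 13
paddr = 13 * 8 + 2 = 106

Answer: 106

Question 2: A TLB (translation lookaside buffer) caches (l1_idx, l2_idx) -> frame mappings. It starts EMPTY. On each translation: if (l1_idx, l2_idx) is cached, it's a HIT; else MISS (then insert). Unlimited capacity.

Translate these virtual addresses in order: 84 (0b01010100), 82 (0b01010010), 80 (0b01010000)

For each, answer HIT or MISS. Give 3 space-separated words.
Answer: MISS HIT HIT

Derivation:
vaddr=84: (1,2) not in TLB -> MISS, insert
vaddr=82: (1,2) in TLB -> HIT
vaddr=80: (1,2) in TLB -> HIT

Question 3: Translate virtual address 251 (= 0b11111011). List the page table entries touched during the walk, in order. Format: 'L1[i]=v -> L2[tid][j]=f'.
Answer: L1[3]=2 -> L2[2][7]=73

Derivation:
vaddr = 251 = 0b11111011
Split: l1_idx=3, l2_idx=7, offset=3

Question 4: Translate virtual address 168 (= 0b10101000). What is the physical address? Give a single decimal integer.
Answer: 136

Derivation:
vaddr = 168 = 0b10101000
Split: l1_idx=2, l2_idx=5, offset=0
L1[2] = 1
L2[1][5] = 17
paddr = 17 * 8 + 0 = 136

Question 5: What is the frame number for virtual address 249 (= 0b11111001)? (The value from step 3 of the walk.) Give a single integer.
Answer: 73

Derivation:
vaddr = 249: l1_idx=3, l2_idx=7
L1[3] = 2; L2[2][7] = 73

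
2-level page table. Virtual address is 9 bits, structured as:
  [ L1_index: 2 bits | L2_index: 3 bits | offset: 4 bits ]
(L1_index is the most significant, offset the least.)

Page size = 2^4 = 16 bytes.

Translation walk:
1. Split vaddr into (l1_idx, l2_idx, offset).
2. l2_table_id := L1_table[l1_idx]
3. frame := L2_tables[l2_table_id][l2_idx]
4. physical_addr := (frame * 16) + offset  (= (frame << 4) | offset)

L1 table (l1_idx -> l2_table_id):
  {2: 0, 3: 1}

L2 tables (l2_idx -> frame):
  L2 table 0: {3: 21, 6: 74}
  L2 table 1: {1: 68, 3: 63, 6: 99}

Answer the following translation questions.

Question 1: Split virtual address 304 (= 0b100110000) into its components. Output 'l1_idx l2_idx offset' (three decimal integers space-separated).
Answer: 2 3 0

Derivation:
vaddr = 304 = 0b100110000
  top 2 bits -> l1_idx = 2
  next 3 bits -> l2_idx = 3
  bottom 4 bits -> offset = 0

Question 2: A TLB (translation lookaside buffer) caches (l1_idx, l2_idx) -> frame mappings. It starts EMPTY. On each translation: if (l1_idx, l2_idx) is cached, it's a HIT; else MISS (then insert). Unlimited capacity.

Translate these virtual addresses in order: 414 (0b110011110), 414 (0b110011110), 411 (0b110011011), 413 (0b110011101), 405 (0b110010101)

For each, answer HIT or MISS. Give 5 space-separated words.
Answer: MISS HIT HIT HIT HIT

Derivation:
vaddr=414: (3,1) not in TLB -> MISS, insert
vaddr=414: (3,1) in TLB -> HIT
vaddr=411: (3,1) in TLB -> HIT
vaddr=413: (3,1) in TLB -> HIT
vaddr=405: (3,1) in TLB -> HIT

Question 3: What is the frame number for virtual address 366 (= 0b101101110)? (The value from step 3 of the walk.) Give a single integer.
Answer: 74

Derivation:
vaddr = 366: l1_idx=2, l2_idx=6
L1[2] = 0; L2[0][6] = 74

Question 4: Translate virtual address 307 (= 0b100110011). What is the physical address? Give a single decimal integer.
vaddr = 307 = 0b100110011
Split: l1_idx=2, l2_idx=3, offset=3
L1[2] = 0
L2[0][3] = 21
paddr = 21 * 16 + 3 = 339

Answer: 339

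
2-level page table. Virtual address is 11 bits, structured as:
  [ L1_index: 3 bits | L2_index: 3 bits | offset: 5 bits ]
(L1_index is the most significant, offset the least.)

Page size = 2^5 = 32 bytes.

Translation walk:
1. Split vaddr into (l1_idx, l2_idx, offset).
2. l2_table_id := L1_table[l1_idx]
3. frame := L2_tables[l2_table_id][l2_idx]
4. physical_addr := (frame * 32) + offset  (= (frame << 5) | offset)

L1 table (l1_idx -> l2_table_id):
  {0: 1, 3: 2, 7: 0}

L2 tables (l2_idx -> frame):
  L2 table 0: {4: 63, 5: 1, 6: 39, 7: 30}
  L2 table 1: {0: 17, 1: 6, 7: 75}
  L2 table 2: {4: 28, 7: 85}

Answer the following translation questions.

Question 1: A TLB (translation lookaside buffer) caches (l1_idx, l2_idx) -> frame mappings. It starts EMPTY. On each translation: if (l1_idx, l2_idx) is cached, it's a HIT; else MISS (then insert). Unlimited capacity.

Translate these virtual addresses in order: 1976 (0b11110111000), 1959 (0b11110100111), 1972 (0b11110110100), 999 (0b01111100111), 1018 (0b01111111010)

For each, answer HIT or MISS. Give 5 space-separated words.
vaddr=1976: (7,5) not in TLB -> MISS, insert
vaddr=1959: (7,5) in TLB -> HIT
vaddr=1972: (7,5) in TLB -> HIT
vaddr=999: (3,7) not in TLB -> MISS, insert
vaddr=1018: (3,7) in TLB -> HIT

Answer: MISS HIT HIT MISS HIT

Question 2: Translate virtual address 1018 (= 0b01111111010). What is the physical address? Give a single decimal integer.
Answer: 2746

Derivation:
vaddr = 1018 = 0b01111111010
Split: l1_idx=3, l2_idx=7, offset=26
L1[3] = 2
L2[2][7] = 85
paddr = 85 * 32 + 26 = 2746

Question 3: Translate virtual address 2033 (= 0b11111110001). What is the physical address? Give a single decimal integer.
vaddr = 2033 = 0b11111110001
Split: l1_idx=7, l2_idx=7, offset=17
L1[7] = 0
L2[0][7] = 30
paddr = 30 * 32 + 17 = 977

Answer: 977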